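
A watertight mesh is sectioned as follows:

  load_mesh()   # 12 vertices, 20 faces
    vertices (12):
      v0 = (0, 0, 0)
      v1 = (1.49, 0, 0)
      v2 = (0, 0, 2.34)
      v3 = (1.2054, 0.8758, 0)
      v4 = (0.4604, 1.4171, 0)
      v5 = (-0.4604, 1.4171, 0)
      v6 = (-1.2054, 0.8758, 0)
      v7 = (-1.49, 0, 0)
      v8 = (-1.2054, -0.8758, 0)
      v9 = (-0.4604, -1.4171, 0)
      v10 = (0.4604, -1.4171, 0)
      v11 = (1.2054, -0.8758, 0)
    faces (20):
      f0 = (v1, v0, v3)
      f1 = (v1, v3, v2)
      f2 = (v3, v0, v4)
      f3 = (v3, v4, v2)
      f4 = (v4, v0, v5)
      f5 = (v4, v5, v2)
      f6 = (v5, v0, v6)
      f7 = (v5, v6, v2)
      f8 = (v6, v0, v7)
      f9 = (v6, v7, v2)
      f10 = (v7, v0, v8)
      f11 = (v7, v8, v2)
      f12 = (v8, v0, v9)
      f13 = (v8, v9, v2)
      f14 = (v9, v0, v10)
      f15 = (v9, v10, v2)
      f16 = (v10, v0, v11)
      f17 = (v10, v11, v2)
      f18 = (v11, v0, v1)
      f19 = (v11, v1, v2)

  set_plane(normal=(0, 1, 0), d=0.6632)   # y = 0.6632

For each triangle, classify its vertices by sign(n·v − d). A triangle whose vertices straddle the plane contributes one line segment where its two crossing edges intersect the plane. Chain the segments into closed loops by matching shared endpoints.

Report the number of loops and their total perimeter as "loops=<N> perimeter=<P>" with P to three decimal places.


Straddling triangles (10 of 20):
  (v1,v0,v3) [--+] → (0.91279, 0.6632, 0)–(1.27449, 0.6632, 0)  len=0.3617
  (v1,v3,v2) [-+-] → (1.27449, 0.6632, 0)–(0.91279, 0.6632, 0.568034)  len=0.6734
  (v3,v0,v4) [+-+] → (0.91279, 0.6632, 0)–(0.215466, 0.6632, 0)  len=0.6973
  (v3,v4,v2) [++-] → (0.215466, 0.6632, 1.24488)–(0.91279, 0.6632, 0.568034)  len=0.9718
  (v4,v0,v5) [+-+] → (0.215466, 0.6632, 0)–(-0.215466, 0.6632, 0)  len=0.4309
  (v4,v5,v2) [++-] → (-0.215466, 0.6632, 1.24488)–(0.215466, 0.6632, 1.24488)  len=0.4309
  (v5,v0,v6) [+-+] → (-0.215466, 0.6632, 0)–(-0.91279, 0.6632, 0)  len=0.6973
  (v5,v6,v2) [++-] → (-0.91279, 0.6632, 0.568034)–(-0.215466, 0.6632, 1.24488)  len=0.9718
  (v6,v0,v7) [+--] → (-0.91279, 0.6632, 0)–(-1.27449, 0.6632, 0)  len=0.3617
  (v6,v7,v2) [+--] → (-1.27449, 0.6632, 0)–(-0.91279, 0.6632, 0.568034)  len=0.6734

Chained into 1 loop(s):
  loop 1: 10 segments, perimeter = 6.2703
Total perimeter = 6.270

loops=1 perimeter=6.270


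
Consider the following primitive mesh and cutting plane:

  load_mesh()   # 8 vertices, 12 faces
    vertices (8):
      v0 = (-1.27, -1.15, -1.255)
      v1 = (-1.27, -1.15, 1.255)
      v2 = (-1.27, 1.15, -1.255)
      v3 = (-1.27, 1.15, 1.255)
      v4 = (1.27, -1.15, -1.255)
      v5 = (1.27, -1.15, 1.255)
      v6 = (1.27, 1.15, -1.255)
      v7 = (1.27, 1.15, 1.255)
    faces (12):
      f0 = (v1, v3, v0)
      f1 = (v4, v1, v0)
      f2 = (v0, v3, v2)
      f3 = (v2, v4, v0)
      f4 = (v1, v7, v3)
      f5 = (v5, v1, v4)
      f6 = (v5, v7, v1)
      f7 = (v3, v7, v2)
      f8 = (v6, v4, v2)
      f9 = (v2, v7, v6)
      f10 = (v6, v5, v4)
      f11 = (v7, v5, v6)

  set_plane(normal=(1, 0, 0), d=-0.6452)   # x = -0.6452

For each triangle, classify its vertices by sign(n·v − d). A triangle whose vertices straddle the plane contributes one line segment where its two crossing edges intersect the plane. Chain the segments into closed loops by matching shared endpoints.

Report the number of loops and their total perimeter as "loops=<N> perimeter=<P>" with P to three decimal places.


Straddling triangles (8 of 12):
  (v4,v1,v0) [+--] → (-0.6452, -1.15, 0.63758)–(-0.6452, -1.15, -1.255)  len=1.8926
  (v2,v4,v0) [-+-] → (-0.6452, 0.584236, -1.255)–(-0.6452, -1.15, -1.255)  len=1.7342
  (v1,v7,v3) [-+-] → (-0.6452, -0.584236, 1.255)–(-0.6452, 1.15, 1.255)  len=1.7342
  (v5,v1,v4) [+-+] → (-0.6452, -1.15, 1.255)–(-0.6452, -1.15, 0.63758)  len=0.6174
  (v5,v7,v1) [++-] → (-0.6452, -0.584236, 1.255)–(-0.6452, -1.15, 1.255)  len=0.5658
  (v3,v7,v2) [-+-] → (-0.6452, 1.15, 1.255)–(-0.6452, 1.15, -0.63758)  len=1.8926
  (v6,v4,v2) [++-] → (-0.6452, 0.584236, -1.255)–(-0.6452, 1.15, -1.255)  len=0.5658
  (v2,v7,v6) [-++] → (-0.6452, 1.15, -0.63758)–(-0.6452, 1.15, -1.255)  len=0.6174

Chained into 1 loop(s):
  loop 1: 8 segments, perimeter = 9.6200
Total perimeter = 9.620

loops=1 perimeter=9.620


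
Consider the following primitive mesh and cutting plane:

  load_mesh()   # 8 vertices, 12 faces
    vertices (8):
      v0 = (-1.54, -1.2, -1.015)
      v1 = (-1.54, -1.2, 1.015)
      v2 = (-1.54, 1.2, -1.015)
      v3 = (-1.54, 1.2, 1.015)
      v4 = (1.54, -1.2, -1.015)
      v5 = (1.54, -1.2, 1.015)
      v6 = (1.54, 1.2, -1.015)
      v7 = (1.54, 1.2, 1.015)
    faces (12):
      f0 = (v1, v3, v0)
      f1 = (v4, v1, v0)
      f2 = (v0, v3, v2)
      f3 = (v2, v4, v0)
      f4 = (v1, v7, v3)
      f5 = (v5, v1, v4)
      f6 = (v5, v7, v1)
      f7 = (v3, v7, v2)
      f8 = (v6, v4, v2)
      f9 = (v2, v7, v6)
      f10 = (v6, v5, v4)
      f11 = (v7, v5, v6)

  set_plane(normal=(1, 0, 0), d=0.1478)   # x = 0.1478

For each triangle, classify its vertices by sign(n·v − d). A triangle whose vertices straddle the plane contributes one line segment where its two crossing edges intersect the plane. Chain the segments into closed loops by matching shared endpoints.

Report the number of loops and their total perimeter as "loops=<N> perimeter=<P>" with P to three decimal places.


loops=1 perimeter=8.860

Straddling triangles (8 of 12):
  (v4,v1,v0) [+--] → (0.1478, -1.2, -0.0974136)–(0.1478, -1.2, -1.015)  len=0.9176
  (v2,v4,v0) [-+-] → (0.1478, -0.115169, -1.015)–(0.1478, -1.2, -1.015)  len=1.0848
  (v1,v7,v3) [-+-] → (0.1478, 0.115169, 1.015)–(0.1478, 1.2, 1.015)  len=1.0848
  (v5,v1,v4) [+-+] → (0.1478, -1.2, 1.015)–(0.1478, -1.2, -0.0974136)  len=1.1124
  (v5,v7,v1) [++-] → (0.1478, 0.115169, 1.015)–(0.1478, -1.2, 1.015)  len=1.3152
  (v3,v7,v2) [-+-] → (0.1478, 1.2, 1.015)–(0.1478, 1.2, 0.0974136)  len=0.9176
  (v6,v4,v2) [++-] → (0.1478, -0.115169, -1.015)–(0.1478, 1.2, -1.015)  len=1.3152
  (v2,v7,v6) [-++] → (0.1478, 1.2, 0.0974136)–(0.1478, 1.2, -1.015)  len=1.1124

Chained into 1 loop(s):
  loop 1: 8 segments, perimeter = 8.8600
Total perimeter = 8.860


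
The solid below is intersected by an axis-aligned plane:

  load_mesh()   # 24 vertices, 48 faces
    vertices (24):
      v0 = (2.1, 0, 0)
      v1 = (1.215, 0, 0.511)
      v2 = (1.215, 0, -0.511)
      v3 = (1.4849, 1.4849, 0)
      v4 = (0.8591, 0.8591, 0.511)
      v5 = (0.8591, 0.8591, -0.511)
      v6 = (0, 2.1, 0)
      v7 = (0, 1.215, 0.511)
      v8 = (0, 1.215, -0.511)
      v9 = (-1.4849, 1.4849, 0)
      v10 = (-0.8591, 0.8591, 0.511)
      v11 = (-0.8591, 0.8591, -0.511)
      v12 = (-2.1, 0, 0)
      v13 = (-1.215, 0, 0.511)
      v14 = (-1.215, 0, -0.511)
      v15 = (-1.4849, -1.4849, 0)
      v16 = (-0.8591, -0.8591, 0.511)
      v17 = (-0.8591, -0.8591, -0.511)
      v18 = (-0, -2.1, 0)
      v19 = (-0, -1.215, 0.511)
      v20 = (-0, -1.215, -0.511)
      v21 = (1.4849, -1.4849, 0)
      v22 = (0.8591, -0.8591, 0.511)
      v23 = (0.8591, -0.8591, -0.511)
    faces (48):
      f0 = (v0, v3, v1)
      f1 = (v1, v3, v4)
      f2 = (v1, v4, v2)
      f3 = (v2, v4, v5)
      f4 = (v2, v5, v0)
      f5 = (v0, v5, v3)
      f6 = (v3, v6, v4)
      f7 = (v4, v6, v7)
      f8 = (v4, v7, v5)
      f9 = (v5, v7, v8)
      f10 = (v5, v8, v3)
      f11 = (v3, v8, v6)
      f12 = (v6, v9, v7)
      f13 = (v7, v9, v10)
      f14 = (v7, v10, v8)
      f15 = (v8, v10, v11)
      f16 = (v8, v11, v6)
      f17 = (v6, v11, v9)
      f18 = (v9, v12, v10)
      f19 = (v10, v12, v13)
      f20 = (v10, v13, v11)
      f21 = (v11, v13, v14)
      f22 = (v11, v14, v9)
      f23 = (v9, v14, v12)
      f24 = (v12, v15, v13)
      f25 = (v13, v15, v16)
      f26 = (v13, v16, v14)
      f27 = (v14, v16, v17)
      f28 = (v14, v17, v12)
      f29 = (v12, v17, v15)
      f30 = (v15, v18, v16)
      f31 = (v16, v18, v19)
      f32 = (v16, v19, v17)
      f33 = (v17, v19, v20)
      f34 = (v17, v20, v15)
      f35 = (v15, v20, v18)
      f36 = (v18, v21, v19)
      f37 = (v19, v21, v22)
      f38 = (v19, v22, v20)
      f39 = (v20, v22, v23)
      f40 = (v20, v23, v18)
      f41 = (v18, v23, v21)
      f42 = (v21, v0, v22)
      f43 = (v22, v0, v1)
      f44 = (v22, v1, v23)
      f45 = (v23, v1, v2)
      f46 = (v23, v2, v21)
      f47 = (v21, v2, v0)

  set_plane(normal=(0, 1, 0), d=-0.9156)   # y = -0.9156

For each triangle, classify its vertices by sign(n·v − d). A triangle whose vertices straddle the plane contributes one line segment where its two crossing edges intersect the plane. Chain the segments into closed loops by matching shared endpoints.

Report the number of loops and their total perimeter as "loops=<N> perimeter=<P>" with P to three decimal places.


Straddling triangles (16 of 48):
  (v12,v15,v13) [+-+] → (-1.72072, -0.9156, 0)–(-1.38142, -0.9156, 0.195914)  len=0.3918
  (v13,v15,v16) [+-+] → (-1.38142, -0.9156, 0.195914)–(-0.9156, -0.9156, 0.464865)  len=0.5379
  (v12,v17,v15) [++-] → (-0.9156, -0.9156, -0.464865)–(-1.72072, -0.9156, 0)  len=0.9297
  (v15,v18,v16) [--+] → (-0.819984, -0.9156, 0.487733)–(-0.9156, -0.9156, 0.464865)  len=0.0983
  (v16,v18,v19) [+--] → (-0.819984, -0.9156, 0.487733)–(-0.722716, -0.9156, 0.511)  len=0.1000
  (v16,v19,v17) [+-+] → (-0.722716, -0.9156, 0.511)–(-0.722716, -0.9156, -0.348755)  len=0.8598
  (v17,v19,v20) [+--] → (-0.722716, -0.9156, -0.348755)–(-0.722716, -0.9156, -0.511)  len=0.1622
  (v17,v20,v15) [+--] → (-0.722716, -0.9156, -0.511)–(-0.9156, -0.9156, -0.464865)  len=0.1983
  (v19,v21,v22) [--+] → (0.9156, -0.9156, 0.464865)–(0.722716, -0.9156, 0.511)  len=0.1983
  (v19,v22,v20) [-+-] → (0.722716, -0.9156, 0.511)–(0.722716, -0.9156, 0.348755)  len=0.1622
  (v20,v22,v23) [-++] → (0.722716, -0.9156, 0.348755)–(0.722716, -0.9156, -0.511)  len=0.8598
  (v20,v23,v18) [-+-] → (0.722716, -0.9156, -0.511)–(0.819984, -0.9156, -0.487733)  len=0.1000
  (v18,v23,v21) [-+-] → (0.819984, -0.9156, -0.487733)–(0.9156, -0.9156, -0.464865)  len=0.0983
  (v21,v0,v22) [-++] → (1.72072, -0.9156, 0)–(0.9156, -0.9156, 0.464865)  len=0.9297
  (v23,v2,v21) [++-] → (1.38142, -0.9156, -0.195914)–(0.9156, -0.9156, -0.464865)  len=0.5379
  (v21,v2,v0) [-++] → (1.38142, -0.9156, -0.195914)–(1.72072, -0.9156, 0)  len=0.3918

Chained into 2 loop(s):
  loop 1: 8 segments, perimeter = 3.2780
  loop 2: 8 segments, perimeter = 3.2780
Total perimeter = 6.556

loops=2 perimeter=6.556


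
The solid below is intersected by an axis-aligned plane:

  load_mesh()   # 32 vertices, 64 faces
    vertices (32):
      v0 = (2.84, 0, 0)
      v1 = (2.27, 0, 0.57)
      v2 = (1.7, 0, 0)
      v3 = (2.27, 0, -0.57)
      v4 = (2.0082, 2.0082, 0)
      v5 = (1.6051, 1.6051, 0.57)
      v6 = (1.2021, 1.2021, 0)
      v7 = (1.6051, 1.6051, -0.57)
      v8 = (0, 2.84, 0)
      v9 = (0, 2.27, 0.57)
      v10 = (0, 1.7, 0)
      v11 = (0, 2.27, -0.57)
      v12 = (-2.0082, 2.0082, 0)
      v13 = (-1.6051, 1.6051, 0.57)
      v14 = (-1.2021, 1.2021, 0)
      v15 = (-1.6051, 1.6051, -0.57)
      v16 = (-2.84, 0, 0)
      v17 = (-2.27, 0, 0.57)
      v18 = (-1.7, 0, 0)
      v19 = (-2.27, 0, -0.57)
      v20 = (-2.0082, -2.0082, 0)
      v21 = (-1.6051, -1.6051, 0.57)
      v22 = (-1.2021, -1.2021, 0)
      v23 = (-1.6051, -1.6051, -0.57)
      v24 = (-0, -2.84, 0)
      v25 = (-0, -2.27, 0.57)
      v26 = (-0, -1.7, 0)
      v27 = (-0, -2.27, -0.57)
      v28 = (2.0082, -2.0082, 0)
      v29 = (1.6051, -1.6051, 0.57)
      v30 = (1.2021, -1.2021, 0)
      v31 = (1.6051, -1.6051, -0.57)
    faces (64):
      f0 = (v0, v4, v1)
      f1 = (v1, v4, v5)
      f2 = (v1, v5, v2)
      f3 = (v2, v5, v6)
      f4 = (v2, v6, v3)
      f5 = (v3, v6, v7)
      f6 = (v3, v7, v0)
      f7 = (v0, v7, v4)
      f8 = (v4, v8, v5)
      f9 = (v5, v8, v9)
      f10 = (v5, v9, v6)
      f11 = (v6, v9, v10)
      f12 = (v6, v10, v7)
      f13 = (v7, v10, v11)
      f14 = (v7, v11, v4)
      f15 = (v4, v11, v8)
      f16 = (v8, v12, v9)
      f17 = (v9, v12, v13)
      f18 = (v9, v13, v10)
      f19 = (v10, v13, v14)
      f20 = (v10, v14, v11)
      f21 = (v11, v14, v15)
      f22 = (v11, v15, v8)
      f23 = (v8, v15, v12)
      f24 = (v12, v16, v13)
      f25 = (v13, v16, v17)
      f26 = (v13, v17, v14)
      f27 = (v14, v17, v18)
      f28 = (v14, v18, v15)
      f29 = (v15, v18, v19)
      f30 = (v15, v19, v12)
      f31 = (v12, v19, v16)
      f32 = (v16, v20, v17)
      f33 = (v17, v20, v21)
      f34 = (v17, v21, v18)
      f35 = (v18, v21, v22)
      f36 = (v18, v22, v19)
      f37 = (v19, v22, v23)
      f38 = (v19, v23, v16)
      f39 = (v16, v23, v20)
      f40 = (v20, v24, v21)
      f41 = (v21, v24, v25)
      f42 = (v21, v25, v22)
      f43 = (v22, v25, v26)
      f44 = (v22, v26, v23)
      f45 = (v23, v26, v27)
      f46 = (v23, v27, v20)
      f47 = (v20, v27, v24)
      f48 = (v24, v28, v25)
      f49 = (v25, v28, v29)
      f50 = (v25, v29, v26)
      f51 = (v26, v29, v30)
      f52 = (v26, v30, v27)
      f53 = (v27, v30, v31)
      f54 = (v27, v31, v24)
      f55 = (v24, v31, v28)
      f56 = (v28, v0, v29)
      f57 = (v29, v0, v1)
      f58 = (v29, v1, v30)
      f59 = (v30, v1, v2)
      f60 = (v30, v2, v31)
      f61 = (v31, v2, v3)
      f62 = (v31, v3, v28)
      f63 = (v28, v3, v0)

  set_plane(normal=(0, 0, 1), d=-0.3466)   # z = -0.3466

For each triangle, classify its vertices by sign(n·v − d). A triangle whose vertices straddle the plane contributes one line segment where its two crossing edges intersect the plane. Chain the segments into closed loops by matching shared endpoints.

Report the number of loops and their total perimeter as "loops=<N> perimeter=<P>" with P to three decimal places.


Straddling triangles (32 of 64):
  (v2,v6,v3) [++-] → (1.85146, 0.471139, -0.3466)–(2.0466, 0, -0.3466)  len=0.5100
  (v3,v6,v7) [-+-] → (1.85146, 0.471139, -0.3466)–(1.44715, 1.44715, -0.3466)  len=1.0564
  (v3,v7,v0) [--+] → (2.08909, 0.976013, -0.3466)–(2.4934, 0, -0.3466)  len=1.0564
  (v0,v7,v4) [+-+] → (2.08909, 0.976013, -0.3466)–(1.76309, 1.76309, -0.3466)  len=0.8519
  (v6,v10,v7) [++-] → (0.976013, 1.64229, -0.3466)–(1.44715, 1.44715, -0.3466)  len=0.5100
  (v7,v10,v11) [-+-] → (0.976013, 1.64229, -0.3466)–(0, 2.0466, -0.3466)  len=1.0564
  (v7,v11,v4) [--+] → (0.787073, 2.16739, -0.3466)–(1.76309, 1.76309, -0.3466)  len=1.0564
  (v4,v11,v8) [+-+] → (0.787073, 2.16739, -0.3466)–(0, 2.4934, -0.3466)  len=0.8519
  (v10,v14,v11) [++-] → (-0.471139, 1.85146, -0.3466)–(0, 2.0466, -0.3466)  len=0.5100
  (v11,v14,v15) [-+-] → (-0.471139, 1.85146, -0.3466)–(-1.44715, 1.44715, -0.3466)  len=1.0564
  (v11,v15,v8) [--+] → (-0.976013, 2.08909, -0.3466)–(0, 2.4934, -0.3466)  len=1.0564
  (v8,v15,v12) [+-+] → (-0.976013, 2.08909, -0.3466)–(-1.76309, 1.76309, -0.3466)  len=0.8519
  (v14,v18,v15) [++-] → (-1.64229, 0.976013, -0.3466)–(-1.44715, 1.44715, -0.3466)  len=0.5100
  (v15,v18,v19) [-+-] → (-1.64229, 0.976013, -0.3466)–(-2.0466, 0, -0.3466)  len=1.0564
  (v15,v19,v12) [--+] → (-2.16739, 0.787073, -0.3466)–(-1.76309, 1.76309, -0.3466)  len=1.0564
  (v12,v19,v16) [+-+] → (-2.16739, 0.787073, -0.3466)–(-2.4934, 0, -0.3466)  len=0.8519
  (v18,v22,v19) [++-] → (-1.85146, -0.471139, -0.3466)–(-2.0466, 0, -0.3466)  len=0.5100
  (v19,v22,v23) [-+-] → (-1.85146, -0.471139, -0.3466)–(-1.44715, -1.44715, -0.3466)  len=1.0564
  (v19,v23,v16) [--+] → (-2.08909, -0.976013, -0.3466)–(-2.4934, 0, -0.3466)  len=1.0564
  (v16,v23,v20) [+-+] → (-2.08909, -0.976013, -0.3466)–(-1.76309, -1.76309, -0.3466)  len=0.8519
  (v22,v26,v23) [++-] → (-0.976013, -1.64229, -0.3466)–(-1.44715, -1.44715, -0.3466)  len=0.5100
  (v23,v26,v27) [-+-] → (-0.976013, -1.64229, -0.3466)–(0, -2.0466, -0.3466)  len=1.0564
  (v23,v27,v20) [--+] → (-0.787073, -2.16739, -0.3466)–(-1.76309, -1.76309, -0.3466)  len=1.0564
  (v20,v27,v24) [+-+] → (-0.787073, -2.16739, -0.3466)–(0, -2.4934, -0.3466)  len=0.8519
  (v26,v30,v27) [++-] → (0.471139, -1.85146, -0.3466)–(0, -2.0466, -0.3466)  len=0.5100
  (v27,v30,v31) [-+-] → (0.471139, -1.85146, -0.3466)–(1.44715, -1.44715, -0.3466)  len=1.0564
  (v27,v31,v24) [--+] → (0.976013, -2.08909, -0.3466)–(0, -2.4934, -0.3466)  len=1.0564
  (v24,v31,v28) [+-+] → (0.976013, -2.08909, -0.3466)–(1.76309, -1.76309, -0.3466)  len=0.8519
  (v30,v2,v31) [++-] → (1.64229, -0.976013, -0.3466)–(1.44715, -1.44715, -0.3466)  len=0.5100
  (v31,v2,v3) [-+-] → (1.64229, -0.976013, -0.3466)–(2.0466, 0, -0.3466)  len=1.0564
  (v31,v3,v28) [--+] → (2.16739, -0.787073, -0.3466)–(1.76309, -1.76309, -0.3466)  len=1.0564
  (v28,v3,v0) [+-+] → (2.16739, -0.787073, -0.3466)–(2.4934, 0, -0.3466)  len=0.8519

Chained into 2 loop(s):
  loop 1: 16 segments, perimeter = 12.5311
  loop 2: 16 segments, perimeter = 15.2669
Total perimeter = 27.798

loops=2 perimeter=27.798


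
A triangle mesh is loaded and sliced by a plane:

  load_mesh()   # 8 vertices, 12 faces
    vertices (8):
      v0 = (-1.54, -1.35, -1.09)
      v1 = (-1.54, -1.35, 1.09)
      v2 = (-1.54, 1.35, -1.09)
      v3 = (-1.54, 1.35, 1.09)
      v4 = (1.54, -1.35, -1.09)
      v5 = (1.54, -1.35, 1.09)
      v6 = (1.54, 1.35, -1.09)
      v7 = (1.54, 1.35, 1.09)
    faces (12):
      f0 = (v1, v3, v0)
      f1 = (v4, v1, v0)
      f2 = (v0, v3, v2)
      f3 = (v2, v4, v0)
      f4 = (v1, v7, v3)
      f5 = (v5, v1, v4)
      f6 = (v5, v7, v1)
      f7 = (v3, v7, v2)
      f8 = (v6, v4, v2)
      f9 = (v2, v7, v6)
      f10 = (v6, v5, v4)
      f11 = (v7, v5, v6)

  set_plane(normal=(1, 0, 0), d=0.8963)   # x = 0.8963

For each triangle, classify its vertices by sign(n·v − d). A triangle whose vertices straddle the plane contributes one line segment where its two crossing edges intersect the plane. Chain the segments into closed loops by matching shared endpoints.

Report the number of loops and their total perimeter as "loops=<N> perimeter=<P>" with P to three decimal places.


Straddling triangles (8 of 12):
  (v4,v1,v0) [+--] → (0.8963, -1.35, -0.634394)–(0.8963, -1.35, -1.09)  len=0.4556
  (v2,v4,v0) [-+-] → (0.8963, -0.785718, -1.09)–(0.8963, -1.35, -1.09)  len=0.5643
  (v1,v7,v3) [-+-] → (0.8963, 0.785718, 1.09)–(0.8963, 1.35, 1.09)  len=0.5643
  (v5,v1,v4) [+-+] → (0.8963, -1.35, 1.09)–(0.8963, -1.35, -0.634394)  len=1.7244
  (v5,v7,v1) [++-] → (0.8963, 0.785718, 1.09)–(0.8963, -1.35, 1.09)  len=2.1357
  (v3,v7,v2) [-+-] → (0.8963, 1.35, 1.09)–(0.8963, 1.35, 0.634394)  len=0.4556
  (v6,v4,v2) [++-] → (0.8963, -0.785718, -1.09)–(0.8963, 1.35, -1.09)  len=2.1357
  (v2,v7,v6) [-++] → (0.8963, 1.35, 0.634394)–(0.8963, 1.35, -1.09)  len=1.7244

Chained into 1 loop(s):
  loop 1: 8 segments, perimeter = 9.7600
Total perimeter = 9.760

loops=1 perimeter=9.760


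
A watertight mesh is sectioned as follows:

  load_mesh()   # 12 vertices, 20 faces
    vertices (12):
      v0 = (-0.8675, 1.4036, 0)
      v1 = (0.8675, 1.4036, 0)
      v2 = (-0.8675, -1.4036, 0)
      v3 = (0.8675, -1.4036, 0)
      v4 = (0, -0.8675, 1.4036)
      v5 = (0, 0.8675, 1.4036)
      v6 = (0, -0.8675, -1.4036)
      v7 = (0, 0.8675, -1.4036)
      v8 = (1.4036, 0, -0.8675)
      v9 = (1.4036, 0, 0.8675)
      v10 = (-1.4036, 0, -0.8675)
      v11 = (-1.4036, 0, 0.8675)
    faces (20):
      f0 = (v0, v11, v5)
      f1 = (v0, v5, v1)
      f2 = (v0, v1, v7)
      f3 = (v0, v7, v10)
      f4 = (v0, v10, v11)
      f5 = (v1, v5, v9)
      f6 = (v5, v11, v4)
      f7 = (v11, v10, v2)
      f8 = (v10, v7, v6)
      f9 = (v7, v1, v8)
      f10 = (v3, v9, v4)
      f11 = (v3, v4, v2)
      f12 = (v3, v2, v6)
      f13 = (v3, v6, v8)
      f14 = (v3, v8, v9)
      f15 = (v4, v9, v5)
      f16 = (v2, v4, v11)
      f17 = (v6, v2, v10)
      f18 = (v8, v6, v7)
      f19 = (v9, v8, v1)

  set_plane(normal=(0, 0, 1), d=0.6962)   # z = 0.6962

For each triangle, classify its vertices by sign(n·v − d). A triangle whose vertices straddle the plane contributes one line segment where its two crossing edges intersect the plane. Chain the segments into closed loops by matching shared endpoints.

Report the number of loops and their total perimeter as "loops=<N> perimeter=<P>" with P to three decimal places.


Straddling triangles (10 of 20):
  (v0,v11,v5) [-++] → (-1.29774, 0.27716, 0.6962)–(-0.437211, 1.13769, 0.6962)  len=1.2170
  (v0,v5,v1) [-+-] → (-0.437211, 1.13769, 0.6962)–(0.437211, 1.13769, 0.6962)  len=0.8744
  (v0,v10,v11) [--+] → (-1.4036, 0, 0.6962)–(-1.29774, 0.27716, 0.6962)  len=0.2967
  (v1,v5,v9) [-++] → (0.437211, 1.13769, 0.6962)–(1.29774, 0.27716, 0.6962)  len=1.2170
  (v11,v10,v2) [+--] → (-1.4036, 0, 0.6962)–(-1.29774, -0.27716, 0.6962)  len=0.2967
  (v3,v9,v4) [-++] → (1.29774, -0.27716, 0.6962)–(0.437211, -1.13769, 0.6962)  len=1.2170
  (v3,v4,v2) [-+-] → (0.437211, -1.13769, 0.6962)–(-0.437211, -1.13769, 0.6962)  len=0.8744
  (v3,v8,v9) [--+] → (1.4036, 0, 0.6962)–(1.29774, -0.27716, 0.6962)  len=0.2967
  (v2,v4,v11) [-++] → (-0.437211, -1.13769, 0.6962)–(-1.29774, -0.27716, 0.6962)  len=1.2170
  (v9,v8,v1) [+--] → (1.4036, 0, 0.6962)–(1.29774, 0.27716, 0.6962)  len=0.2967

Chained into 1 loop(s):
  loop 1: 10 segments, perimeter = 7.8035
Total perimeter = 7.803

loops=1 perimeter=7.803


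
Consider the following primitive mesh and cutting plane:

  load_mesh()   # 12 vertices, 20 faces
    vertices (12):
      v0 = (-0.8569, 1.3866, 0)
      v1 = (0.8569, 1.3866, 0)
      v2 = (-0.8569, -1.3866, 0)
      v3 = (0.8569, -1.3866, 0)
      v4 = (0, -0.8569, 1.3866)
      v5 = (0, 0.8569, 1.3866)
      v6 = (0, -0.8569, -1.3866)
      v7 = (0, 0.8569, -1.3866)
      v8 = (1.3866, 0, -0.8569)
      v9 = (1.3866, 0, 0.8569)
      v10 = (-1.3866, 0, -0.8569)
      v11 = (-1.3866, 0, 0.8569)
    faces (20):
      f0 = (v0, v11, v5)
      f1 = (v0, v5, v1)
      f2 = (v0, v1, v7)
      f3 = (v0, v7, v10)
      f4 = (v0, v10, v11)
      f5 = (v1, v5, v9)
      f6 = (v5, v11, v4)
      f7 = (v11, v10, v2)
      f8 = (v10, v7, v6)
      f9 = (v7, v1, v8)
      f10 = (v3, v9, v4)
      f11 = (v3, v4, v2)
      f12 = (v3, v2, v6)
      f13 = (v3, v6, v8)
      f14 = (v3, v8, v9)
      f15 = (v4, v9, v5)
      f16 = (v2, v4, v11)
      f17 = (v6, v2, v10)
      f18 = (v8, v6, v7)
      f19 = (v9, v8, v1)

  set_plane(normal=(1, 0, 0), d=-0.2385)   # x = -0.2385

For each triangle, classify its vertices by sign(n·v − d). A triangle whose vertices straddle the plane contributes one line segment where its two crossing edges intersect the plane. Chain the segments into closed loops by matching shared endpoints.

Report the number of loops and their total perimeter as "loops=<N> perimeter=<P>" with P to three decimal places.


Straddling triangles (10 of 20):
  (v0,v11,v5) [--+] → (-0.2385, 0.70951, 1.29549)–(-0.2385, 1.00433, 1.00067)  len=0.4169
  (v0,v5,v1) [-++] → (-0.2385, 1.00433, 1.00067)–(-0.2385, 1.3866, 0)  len=1.0712
  (v0,v1,v7) [-++] → (-0.2385, 1.3866, 0)–(-0.2385, 1.00433, -1.00067)  len=1.0712
  (v0,v7,v10) [-+-] → (-0.2385, 1.00433, -1.00067)–(-0.2385, 0.70951, -1.29549)  len=0.4169
  (v5,v11,v4) [+-+] → (-0.2385, 0.70951, 1.29549)–(-0.2385, -0.70951, 1.29549)  len=1.4190
  (v10,v7,v6) [-++] → (-0.2385, 0.70951, -1.29549)–(-0.2385, -0.70951, -1.29549)  len=1.4190
  (v3,v4,v2) [++-] → (-0.2385, -1.00433, 1.00067)–(-0.2385, -1.3866, 0)  len=1.0712
  (v3,v2,v6) [+-+] → (-0.2385, -1.3866, 0)–(-0.2385, -1.00433, -1.00067)  len=1.0712
  (v2,v4,v11) [-+-] → (-0.2385, -1.00433, 1.00067)–(-0.2385, -0.70951, 1.29549)  len=0.4169
  (v6,v2,v10) [+--] → (-0.2385, -1.00433, -1.00067)–(-0.2385, -0.70951, -1.29549)  len=0.4169

Chained into 1 loop(s):
  loop 1: 10 segments, perimeter = 8.7906
Total perimeter = 8.791

loops=1 perimeter=8.791


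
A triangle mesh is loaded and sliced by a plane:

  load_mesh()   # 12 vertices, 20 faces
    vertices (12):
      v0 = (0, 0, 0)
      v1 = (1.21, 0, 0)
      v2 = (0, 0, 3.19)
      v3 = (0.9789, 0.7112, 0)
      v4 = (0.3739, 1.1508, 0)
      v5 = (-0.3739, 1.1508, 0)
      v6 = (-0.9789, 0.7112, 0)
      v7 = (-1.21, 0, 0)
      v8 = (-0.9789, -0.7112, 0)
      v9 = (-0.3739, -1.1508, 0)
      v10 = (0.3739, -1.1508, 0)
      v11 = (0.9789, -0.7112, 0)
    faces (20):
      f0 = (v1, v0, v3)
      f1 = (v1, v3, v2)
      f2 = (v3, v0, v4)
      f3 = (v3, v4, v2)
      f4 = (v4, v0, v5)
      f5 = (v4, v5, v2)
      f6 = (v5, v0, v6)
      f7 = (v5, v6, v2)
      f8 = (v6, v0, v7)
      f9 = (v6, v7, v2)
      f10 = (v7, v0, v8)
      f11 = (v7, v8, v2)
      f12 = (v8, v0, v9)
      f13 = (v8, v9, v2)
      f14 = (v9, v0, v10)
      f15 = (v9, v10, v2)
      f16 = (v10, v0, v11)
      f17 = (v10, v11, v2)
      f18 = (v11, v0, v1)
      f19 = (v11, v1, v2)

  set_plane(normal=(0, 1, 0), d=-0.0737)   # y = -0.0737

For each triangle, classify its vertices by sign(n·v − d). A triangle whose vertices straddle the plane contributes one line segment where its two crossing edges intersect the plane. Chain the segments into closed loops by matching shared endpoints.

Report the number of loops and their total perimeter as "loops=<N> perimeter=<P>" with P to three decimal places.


Straddling triangles (10 of 20):
  (v7,v0,v8) [++-] → (-0.101441, -0.0737, 0)–(-1.18605, -0.0737, 0)  len=1.0846
  (v7,v8,v2) [+-+] → (-1.18605, -0.0737, 0)–(-0.101441, -0.0737, 2.85943)  len=3.0582
  (v8,v0,v9) [-+-] → (-0.101441, -0.0737, 0)–(-0.0239455, -0.0737, 0)  len=0.0775
  (v8,v9,v2) [--+] → (-0.0239455, -0.0737, 2.9857)–(-0.101441, -0.0737, 2.85943)  len=0.1482
  (v9,v0,v10) [-+-] → (-0.0239455, -0.0737, 0)–(0.0239455, -0.0737, 0)  len=0.0479
  (v9,v10,v2) [--+] → (0.0239455, -0.0737, 2.9857)–(-0.0239455, -0.0737, 2.9857)  len=0.0479
  (v10,v0,v11) [-+-] → (0.0239455, -0.0737, 0)–(0.101441, -0.0737, 0)  len=0.0775
  (v10,v11,v2) [--+] → (0.101441, -0.0737, 2.85943)–(0.0239455, -0.0737, 2.9857)  len=0.1482
  (v11,v0,v1) [-++] → (0.101441, -0.0737, 0)–(1.18605, -0.0737, 0)  len=1.0846
  (v11,v1,v2) [-++] → (1.18605, -0.0737, 0)–(0.101441, -0.0737, 2.85943)  len=3.0582

Chained into 1 loop(s):
  loop 1: 10 segments, perimeter = 8.8328
Total perimeter = 8.833

loops=1 perimeter=8.833


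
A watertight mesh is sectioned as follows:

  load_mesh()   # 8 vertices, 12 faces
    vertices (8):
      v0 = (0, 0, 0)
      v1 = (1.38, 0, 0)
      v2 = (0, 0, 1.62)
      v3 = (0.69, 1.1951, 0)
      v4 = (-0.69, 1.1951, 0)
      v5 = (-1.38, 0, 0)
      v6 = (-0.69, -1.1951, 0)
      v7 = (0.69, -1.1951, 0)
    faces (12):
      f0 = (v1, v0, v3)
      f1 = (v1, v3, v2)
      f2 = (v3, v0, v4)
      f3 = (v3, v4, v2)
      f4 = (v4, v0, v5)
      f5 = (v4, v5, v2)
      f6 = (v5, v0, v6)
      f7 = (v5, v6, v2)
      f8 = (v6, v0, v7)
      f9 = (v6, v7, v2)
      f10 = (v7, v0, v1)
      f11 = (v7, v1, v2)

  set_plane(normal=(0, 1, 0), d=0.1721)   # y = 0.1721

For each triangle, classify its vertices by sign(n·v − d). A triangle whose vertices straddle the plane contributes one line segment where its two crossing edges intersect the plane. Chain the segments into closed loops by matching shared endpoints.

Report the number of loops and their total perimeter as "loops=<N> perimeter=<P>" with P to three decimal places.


Straddling triangles (6 of 12):
  (v1,v0,v3) [--+] → (0.0993632, 0.1721, 0)–(1.28064, 0.1721, 0)  len=1.1813
  (v1,v3,v2) [-+-] → (1.28064, 0.1721, 0)–(0.0993632, 0.1721, 1.38671)  len=1.8216
  (v3,v0,v4) [+-+] → (0.0993632, 0.1721, 0)–(-0.0993632, 0.1721, 0)  len=0.1987
  (v3,v4,v2) [++-] → (-0.0993632, 0.1721, 1.38671)–(0.0993632, 0.1721, 1.38671)  len=0.1987
  (v4,v0,v5) [+--] → (-0.0993632, 0.1721, 0)–(-1.28064, 0.1721, 0)  len=1.1813
  (v4,v5,v2) [+--] → (-1.28064, 0.1721, 0)–(-0.0993632, 0.1721, 1.38671)  len=1.8216

Chained into 1 loop(s):
  loop 1: 6 segments, perimeter = 6.4033
Total perimeter = 6.403

loops=1 perimeter=6.403


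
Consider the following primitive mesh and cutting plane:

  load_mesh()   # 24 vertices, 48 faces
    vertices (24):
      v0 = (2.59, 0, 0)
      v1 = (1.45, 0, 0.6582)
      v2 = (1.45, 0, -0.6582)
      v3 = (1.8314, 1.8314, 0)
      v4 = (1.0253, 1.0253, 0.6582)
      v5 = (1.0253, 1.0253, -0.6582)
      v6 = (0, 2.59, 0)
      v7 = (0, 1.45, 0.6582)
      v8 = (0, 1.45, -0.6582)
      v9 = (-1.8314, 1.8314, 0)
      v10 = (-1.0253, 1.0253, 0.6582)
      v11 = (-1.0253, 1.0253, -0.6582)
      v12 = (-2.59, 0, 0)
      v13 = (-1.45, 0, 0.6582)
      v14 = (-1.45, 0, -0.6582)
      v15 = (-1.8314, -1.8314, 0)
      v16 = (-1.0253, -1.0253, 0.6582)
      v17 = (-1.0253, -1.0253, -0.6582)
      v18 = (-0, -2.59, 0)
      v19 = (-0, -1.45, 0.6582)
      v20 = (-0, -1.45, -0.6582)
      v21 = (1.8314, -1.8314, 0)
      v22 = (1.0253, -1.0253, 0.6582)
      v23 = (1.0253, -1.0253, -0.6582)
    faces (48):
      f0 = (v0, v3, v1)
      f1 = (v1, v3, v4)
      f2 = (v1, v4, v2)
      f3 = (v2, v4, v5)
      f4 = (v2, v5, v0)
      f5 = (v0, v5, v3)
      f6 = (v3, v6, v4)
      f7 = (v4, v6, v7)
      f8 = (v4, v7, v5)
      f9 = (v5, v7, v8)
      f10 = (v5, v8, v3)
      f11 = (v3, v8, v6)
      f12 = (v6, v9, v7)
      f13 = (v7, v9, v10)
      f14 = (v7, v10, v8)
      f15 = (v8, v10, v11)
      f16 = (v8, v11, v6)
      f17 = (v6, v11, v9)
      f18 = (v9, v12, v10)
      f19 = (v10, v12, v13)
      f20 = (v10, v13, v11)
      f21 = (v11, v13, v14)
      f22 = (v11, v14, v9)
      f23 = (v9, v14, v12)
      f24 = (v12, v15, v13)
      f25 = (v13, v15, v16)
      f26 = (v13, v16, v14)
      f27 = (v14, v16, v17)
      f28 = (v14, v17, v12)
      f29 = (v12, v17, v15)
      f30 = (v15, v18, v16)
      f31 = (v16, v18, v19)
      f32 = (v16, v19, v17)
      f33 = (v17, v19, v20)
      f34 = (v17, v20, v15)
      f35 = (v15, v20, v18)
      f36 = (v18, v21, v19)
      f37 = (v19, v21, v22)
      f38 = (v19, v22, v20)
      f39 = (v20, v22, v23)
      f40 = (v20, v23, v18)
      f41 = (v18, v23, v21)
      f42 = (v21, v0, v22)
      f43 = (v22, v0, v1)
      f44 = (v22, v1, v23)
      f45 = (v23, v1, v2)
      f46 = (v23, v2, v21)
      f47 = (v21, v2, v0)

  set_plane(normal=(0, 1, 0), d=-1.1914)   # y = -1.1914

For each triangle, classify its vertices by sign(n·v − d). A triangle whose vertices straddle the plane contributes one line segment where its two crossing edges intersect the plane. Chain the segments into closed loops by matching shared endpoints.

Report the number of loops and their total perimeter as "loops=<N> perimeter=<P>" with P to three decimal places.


Straddling triangles (16 of 48):
  (v12,v15,v13) [+-+] → (-2.0965, -1.1914, 0)–(-1.69812, -1.1914, 0.230014)  len=0.4600
  (v13,v15,v16) [+-+] → (-1.69812, -1.1914, 0.230014)–(-1.1914, -1.1914, 0.522575)  len=0.5851
  (v12,v17,v15) [++-] → (-1.1914, -1.1914, -0.522575)–(-2.0965, -1.1914, 0)  len=1.0451
  (v15,v18,v16) [--+] → (-0.91646, -1.1914, 0.588329)–(-1.1914, -1.1914, 0.522575)  len=0.2827
  (v16,v18,v19) [+--] → (-0.91646, -1.1914, 0.588329)–(-0.624306, -1.1914, 0.6582)  len=0.3004
  (v16,v19,v17) [+-+] → (-0.624306, -1.1914, 0.6582)–(-0.624306, -1.1914, -0.143356)  len=0.8016
  (v17,v19,v20) [+--] → (-0.624306, -1.1914, -0.143356)–(-0.624306, -1.1914, -0.6582)  len=0.5148
  (v17,v20,v15) [+--] → (-0.624306, -1.1914, -0.6582)–(-1.1914, -1.1914, -0.522575)  len=0.5831
  (v19,v21,v22) [--+] → (1.1914, -1.1914, 0.522575)–(0.624306, -1.1914, 0.6582)  len=0.5831
  (v19,v22,v20) [-+-] → (0.624306, -1.1914, 0.6582)–(0.624306, -1.1914, 0.143356)  len=0.5148
  (v20,v22,v23) [-++] → (0.624306, -1.1914, 0.143356)–(0.624306, -1.1914, -0.6582)  len=0.8016
  (v20,v23,v18) [-+-] → (0.624306, -1.1914, -0.6582)–(0.91646, -1.1914, -0.588329)  len=0.3004
  (v18,v23,v21) [-+-] → (0.91646, -1.1914, -0.588329)–(1.1914, -1.1914, -0.522575)  len=0.2827
  (v21,v0,v22) [-++] → (2.0965, -1.1914, 0)–(1.1914, -1.1914, 0.522575)  len=1.0451
  (v23,v2,v21) [++-] → (1.69812, -1.1914, -0.230014)–(1.1914, -1.1914, -0.522575)  len=0.5851
  (v21,v2,v0) [-++] → (1.69812, -1.1914, -0.230014)–(2.0965, -1.1914, 0)  len=0.4600

Chained into 2 loop(s):
  loop 1: 8 segments, perimeter = 4.5728
  loop 2: 8 segments, perimeter = 4.5728
Total perimeter = 9.146

loops=2 perimeter=9.146


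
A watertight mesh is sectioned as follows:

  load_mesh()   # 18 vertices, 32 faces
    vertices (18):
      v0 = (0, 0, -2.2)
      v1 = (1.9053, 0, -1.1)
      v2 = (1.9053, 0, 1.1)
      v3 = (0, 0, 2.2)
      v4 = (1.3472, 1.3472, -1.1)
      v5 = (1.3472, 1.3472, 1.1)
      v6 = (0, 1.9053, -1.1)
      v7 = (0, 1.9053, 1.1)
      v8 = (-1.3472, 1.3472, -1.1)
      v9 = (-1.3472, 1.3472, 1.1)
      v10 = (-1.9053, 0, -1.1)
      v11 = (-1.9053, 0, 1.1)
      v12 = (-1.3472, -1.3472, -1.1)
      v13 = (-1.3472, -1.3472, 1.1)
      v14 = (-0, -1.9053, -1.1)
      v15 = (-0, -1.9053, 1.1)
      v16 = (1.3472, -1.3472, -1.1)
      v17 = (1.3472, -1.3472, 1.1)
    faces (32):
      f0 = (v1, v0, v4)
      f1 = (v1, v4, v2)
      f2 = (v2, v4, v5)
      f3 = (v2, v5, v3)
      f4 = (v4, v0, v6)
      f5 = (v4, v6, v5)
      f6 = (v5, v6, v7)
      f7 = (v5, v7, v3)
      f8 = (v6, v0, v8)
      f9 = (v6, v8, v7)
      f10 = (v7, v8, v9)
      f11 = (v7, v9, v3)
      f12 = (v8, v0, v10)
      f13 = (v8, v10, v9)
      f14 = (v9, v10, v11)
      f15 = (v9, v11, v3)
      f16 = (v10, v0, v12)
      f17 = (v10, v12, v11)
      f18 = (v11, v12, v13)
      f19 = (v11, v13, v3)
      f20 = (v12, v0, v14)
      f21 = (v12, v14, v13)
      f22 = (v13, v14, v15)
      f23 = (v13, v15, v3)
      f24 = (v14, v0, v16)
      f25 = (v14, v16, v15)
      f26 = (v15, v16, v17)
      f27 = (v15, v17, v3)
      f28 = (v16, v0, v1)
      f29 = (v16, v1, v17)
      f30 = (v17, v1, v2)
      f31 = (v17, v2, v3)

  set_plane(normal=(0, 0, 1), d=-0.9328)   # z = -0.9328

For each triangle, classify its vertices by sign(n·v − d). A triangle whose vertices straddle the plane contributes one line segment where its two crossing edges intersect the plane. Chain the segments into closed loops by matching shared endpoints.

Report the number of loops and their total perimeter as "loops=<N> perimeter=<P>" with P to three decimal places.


loops=1 perimeter=11.666

Straddling triangles (16 of 32):
  (v1,v4,v2) [--+] → (1.38962, 1.24481, -0.9328)–(1.9053, 0, -0.9328)  len=1.3474
  (v2,v4,v5) [+-+] → (1.38962, 1.24481, -0.9328)–(1.3472, 1.3472, -0.9328)  len=0.1108
  (v4,v6,v5) [--+] → (0.102387, 1.86288, -0.9328)–(1.3472, 1.3472, -0.9328)  len=1.3474
  (v5,v6,v7) [+-+] → (0.102387, 1.86288, -0.9328)–(0, 1.9053, -0.9328)  len=0.1108
  (v6,v8,v7) [--+] → (-1.24481, 1.38962, -0.9328)–(0, 1.9053, -0.9328)  len=1.3474
  (v7,v8,v9) [+-+] → (-1.24481, 1.38962, -0.9328)–(-1.3472, 1.3472, -0.9328)  len=0.1108
  (v8,v10,v9) [--+] → (-1.86288, 0.102387, -0.9328)–(-1.3472, 1.3472, -0.9328)  len=1.3474
  (v9,v10,v11) [+-+] → (-1.86288, 0.102387, -0.9328)–(-1.9053, 0, -0.9328)  len=0.1108
  (v10,v12,v11) [--+] → (-1.38962, -1.24481, -0.9328)–(-1.9053, 0, -0.9328)  len=1.3474
  (v11,v12,v13) [+-+] → (-1.38962, -1.24481, -0.9328)–(-1.3472, -1.3472, -0.9328)  len=0.1108
  (v12,v14,v13) [--+] → (-0.102387, -1.86288, -0.9328)–(-1.3472, -1.3472, -0.9328)  len=1.3474
  (v13,v14,v15) [+-+] → (-0.102387, -1.86288, -0.9328)–(0, -1.9053, -0.9328)  len=0.1108
  (v14,v16,v15) [--+] → (1.24481, -1.38962, -0.9328)–(0, -1.9053, -0.9328)  len=1.3474
  (v15,v16,v17) [+-+] → (1.24481, -1.38962, -0.9328)–(1.3472, -1.3472, -0.9328)  len=0.1108
  (v16,v1,v17) [--+] → (1.86288, -0.102387, -0.9328)–(1.3472, -1.3472, -0.9328)  len=1.3474
  (v17,v1,v2) [+-+] → (1.86288, -0.102387, -0.9328)–(1.9053, 0, -0.9328)  len=0.1108

Chained into 1 loop(s):
  loop 1: 16 segments, perimeter = 11.6658
Total perimeter = 11.666


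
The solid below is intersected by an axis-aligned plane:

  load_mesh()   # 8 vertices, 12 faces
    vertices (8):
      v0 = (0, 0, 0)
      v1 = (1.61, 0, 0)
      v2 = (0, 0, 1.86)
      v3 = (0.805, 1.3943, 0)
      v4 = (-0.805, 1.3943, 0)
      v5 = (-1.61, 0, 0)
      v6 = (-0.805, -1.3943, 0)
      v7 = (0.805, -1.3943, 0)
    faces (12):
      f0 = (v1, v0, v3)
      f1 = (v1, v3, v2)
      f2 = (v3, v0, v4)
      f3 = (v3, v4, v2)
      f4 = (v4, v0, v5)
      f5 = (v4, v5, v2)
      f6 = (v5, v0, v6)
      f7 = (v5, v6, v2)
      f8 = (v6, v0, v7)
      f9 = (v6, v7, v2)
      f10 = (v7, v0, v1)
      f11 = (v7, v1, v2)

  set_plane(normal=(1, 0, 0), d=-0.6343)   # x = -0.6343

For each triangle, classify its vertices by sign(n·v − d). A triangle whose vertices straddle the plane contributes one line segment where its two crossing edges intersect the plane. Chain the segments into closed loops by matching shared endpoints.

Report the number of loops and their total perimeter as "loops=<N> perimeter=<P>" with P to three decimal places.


loops=1 perimeter=6.416

Straddling triangles (8 of 12):
  (v3,v0,v4) [++-] → (-0.6343, 1.09864, 0)–(-0.6343, 1.3943, 0)  len=0.2957
  (v3,v4,v2) [+-+] → (-0.6343, 1.3943, 0)–(-0.6343, 1.09864, 0.394412)  len=0.4929
  (v4,v0,v5) [-+-] → (-0.6343, 1.09864, 0)–(-0.6343, 0, 0)  len=1.0986
  (v4,v5,v2) [--+] → (-0.6343, 0, 1.12721)–(-0.6343, 1.09864, 0.394412)  len=1.3206
  (v5,v0,v6) [-+-] → (-0.6343, 0, 0)–(-0.6343, -1.09864, 0)  len=1.0986
  (v5,v6,v2) [--+] → (-0.6343, -1.09864, 0.394412)–(-0.6343, 0, 1.12721)  len=1.3206
  (v6,v0,v7) [-++] → (-0.6343, -1.09864, 0)–(-0.6343, -1.3943, 0)  len=0.2957
  (v6,v7,v2) [-++] → (-0.6343, -1.3943, 0)–(-0.6343, -1.09864, 0.394412)  len=0.4929

Chained into 1 loop(s):
  loop 1: 8 segments, perimeter = 6.4157
Total perimeter = 6.416


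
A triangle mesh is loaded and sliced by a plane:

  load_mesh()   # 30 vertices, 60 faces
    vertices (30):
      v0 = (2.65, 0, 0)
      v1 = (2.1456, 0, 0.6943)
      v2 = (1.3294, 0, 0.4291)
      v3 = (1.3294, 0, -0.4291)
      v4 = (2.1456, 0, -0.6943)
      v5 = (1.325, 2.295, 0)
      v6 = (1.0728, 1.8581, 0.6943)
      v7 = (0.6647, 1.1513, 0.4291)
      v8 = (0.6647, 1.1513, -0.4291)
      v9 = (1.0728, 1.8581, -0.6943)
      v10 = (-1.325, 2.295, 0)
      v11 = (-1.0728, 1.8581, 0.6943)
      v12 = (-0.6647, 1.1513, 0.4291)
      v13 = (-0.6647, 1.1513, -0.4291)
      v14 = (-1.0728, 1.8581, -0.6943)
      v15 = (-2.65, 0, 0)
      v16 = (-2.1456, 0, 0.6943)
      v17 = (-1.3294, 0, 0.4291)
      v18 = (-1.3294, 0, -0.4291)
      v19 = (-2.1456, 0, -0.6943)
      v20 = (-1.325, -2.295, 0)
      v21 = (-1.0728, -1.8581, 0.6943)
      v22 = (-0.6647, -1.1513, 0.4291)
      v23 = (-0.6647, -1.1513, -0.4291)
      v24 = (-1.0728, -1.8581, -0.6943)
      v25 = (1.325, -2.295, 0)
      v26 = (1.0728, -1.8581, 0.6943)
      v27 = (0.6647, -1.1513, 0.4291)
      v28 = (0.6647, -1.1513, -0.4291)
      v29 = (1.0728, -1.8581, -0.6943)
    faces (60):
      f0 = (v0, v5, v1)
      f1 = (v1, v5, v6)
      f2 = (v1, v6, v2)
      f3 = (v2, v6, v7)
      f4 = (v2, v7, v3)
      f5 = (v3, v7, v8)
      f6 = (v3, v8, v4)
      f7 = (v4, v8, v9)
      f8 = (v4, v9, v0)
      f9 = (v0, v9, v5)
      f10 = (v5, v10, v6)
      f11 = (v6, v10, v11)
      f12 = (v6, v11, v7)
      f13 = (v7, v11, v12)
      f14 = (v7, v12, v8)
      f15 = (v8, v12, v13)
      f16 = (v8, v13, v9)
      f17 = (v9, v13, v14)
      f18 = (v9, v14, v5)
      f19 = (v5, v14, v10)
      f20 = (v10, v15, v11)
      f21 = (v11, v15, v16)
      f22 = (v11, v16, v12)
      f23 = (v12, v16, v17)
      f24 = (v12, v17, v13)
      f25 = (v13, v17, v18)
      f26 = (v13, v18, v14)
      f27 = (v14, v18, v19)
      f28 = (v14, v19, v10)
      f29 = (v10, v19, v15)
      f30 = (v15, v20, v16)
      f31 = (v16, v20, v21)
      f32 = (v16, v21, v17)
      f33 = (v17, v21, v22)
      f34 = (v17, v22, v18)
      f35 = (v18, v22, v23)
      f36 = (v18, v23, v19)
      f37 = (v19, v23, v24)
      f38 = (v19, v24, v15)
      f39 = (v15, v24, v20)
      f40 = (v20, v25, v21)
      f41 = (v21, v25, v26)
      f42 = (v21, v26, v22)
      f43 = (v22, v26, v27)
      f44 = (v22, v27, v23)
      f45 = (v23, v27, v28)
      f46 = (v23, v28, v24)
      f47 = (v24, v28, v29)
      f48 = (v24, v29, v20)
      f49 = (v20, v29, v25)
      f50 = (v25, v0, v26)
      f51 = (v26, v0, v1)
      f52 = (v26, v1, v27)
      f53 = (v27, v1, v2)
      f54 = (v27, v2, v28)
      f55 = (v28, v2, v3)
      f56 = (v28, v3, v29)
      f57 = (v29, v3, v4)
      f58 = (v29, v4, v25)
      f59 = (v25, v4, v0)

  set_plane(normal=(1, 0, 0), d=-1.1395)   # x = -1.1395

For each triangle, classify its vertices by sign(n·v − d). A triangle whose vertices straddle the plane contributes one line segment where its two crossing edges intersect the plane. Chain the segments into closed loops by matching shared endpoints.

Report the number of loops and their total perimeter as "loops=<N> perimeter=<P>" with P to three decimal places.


loops=2 perimeter=11.064

Straddling triangles (24 of 60):
  (v5,v10,v6) [+-+] → (-1.1395, 2.295, 0)–(-1.1395, 2.2612, 0.0537128)  len=0.0635
  (v6,v10,v11) [+-+] → (-1.1395, 2.2612, 0.0537128)–(-1.1395, 1.97365, 0.510677)  len=0.5399
  (v5,v14,v10) [++-] → (-1.1395, 1.97365, -0.510677)–(-1.1395, 2.295, 0)  len=0.6034
  (v10,v15,v11) [--+] → (-1.1395, 1.77952, 0.664938)–(-1.1395, 1.97365, 0.510677)  len=0.2480
  (v11,v15,v16) [+--] → (-1.1395, 1.77952, 0.664938)–(-1.1395, 1.74257, 0.6943)  len=0.0472
  (v11,v16,v12) [+-+] → (-1.1395, 1.74257, 0.6943)–(-1.1395, 0.782175, 0.514127)  len=0.9772
  (v12,v16,v17) [+--] → (-1.1395, 0.782175, 0.514127)–(-1.1395, 0.328918, 0.4291)  len=0.4612
  (v12,v17,v13) [+-+] → (-1.1395, 0.328918, 0.4291)–(-1.1395, 0.328918, 0.183918)  len=0.2452
  (v13,v17,v18) [+--] → (-1.1395, 0.328918, 0.183918)–(-1.1395, 0.328918, -0.4291)  len=0.6130
  (v13,v18,v14) [+-+] → (-1.1395, 0.328918, -0.4291)–(-1.1395, 1.37511, -0.625365)  len=1.0644
  (v14,v18,v19) [+--] → (-1.1395, 1.37511, -0.625365)–(-1.1395, 1.74257, -0.6943)  len=0.3739
  (v14,v19,v10) [+--] → (-1.1395, 1.74257, -0.6943)–(-1.1395, 1.97365, -0.510677)  len=0.2951
  (v16,v20,v21) [--+] → (-1.1395, -1.97365, 0.510677)–(-1.1395, -1.74257, 0.6943)  len=0.2951
  (v16,v21,v17) [-+-] → (-1.1395, -1.74257, 0.6943)–(-1.1395, -1.37511, 0.625365)  len=0.3739
  (v17,v21,v22) [-++] → (-1.1395, -1.37511, 0.625365)–(-1.1395, -0.328918, 0.4291)  len=1.0644
  (v17,v22,v18) [-+-] → (-1.1395, -0.328918, 0.4291)–(-1.1395, -0.328918, -0.183918)  len=0.6130
  (v18,v22,v23) [-++] → (-1.1395, -0.328918, -0.183918)–(-1.1395, -0.328918, -0.4291)  len=0.2452
  (v18,v23,v19) [-+-] → (-1.1395, -0.328918, -0.4291)–(-1.1395, -0.782175, -0.514127)  len=0.4612
  (v19,v23,v24) [-++] → (-1.1395, -0.782175, -0.514127)–(-1.1395, -1.74257, -0.6943)  len=0.9772
  (v19,v24,v15) [-+-] → (-1.1395, -1.74257, -0.6943)–(-1.1395, -1.77952, -0.664938)  len=0.0472
  (v15,v24,v20) [-+-] → (-1.1395, -1.77952, -0.664938)–(-1.1395, -1.97365, -0.510677)  len=0.2480
  (v20,v25,v21) [-++] → (-1.1395, -2.295, 0)–(-1.1395, -1.97365, 0.510677)  len=0.6034
  (v24,v29,v20) [++-] → (-1.1395, -2.2612, -0.0537128)–(-1.1395, -1.97365, -0.510677)  len=0.5399
  (v20,v29,v25) [-++] → (-1.1395, -2.2612, -0.0537128)–(-1.1395, -2.295, 0)  len=0.0635

Chained into 2 loop(s):
  loop 1: 12 segments, perimeter = 5.5319
  loop 2: 12 segments, perimeter = 5.5319
Total perimeter = 11.064
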